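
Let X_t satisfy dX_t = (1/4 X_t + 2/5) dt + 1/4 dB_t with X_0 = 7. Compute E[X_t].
E[X_t] = 43*exp(t/4)/5 - 8/5

Taking expectations and using E[dB_t] = 0, the mean m(t) = E[X_t] satisfies the ODE m'(t) = a m(t) + b with m(0) = x_0. With a = 1/4, b = 2/5, x_0 = 7, the solution is
  m(t) = x_0 * exp(a t) + (b/a) * (exp(a t) - 1)
       = 7 * exp((1/4) t) + ((2/5)/(1/4)) * (exp((1/4) t) - 1)
       = 43*exp(t/4)/5 - 8/5.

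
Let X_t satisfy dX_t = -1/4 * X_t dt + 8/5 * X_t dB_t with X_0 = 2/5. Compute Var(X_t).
Var(X_t) = (4*exp(64*t/25) - 4)*exp(-t/2)/25

For GBM dX = mu X dt + sigma X dB with X_0 = x_0, apply Itô to Y = log X: dY = (mu - sigma^2/2) dt + sigma dB, so Y_t = log(x_0) + (mu - sigma^2/2) t + sigma B_t and hence X_t = x_0 * exp((mu - sigma^2/2) t + sigma B_t).
With mu = -1/4, sigma = 8/5, x_0 = 2/5, this gives:
  X_t = 2/5 * exp((-153/100) * t + (8/5) * B_t).
Since sigma*B_t ~ Normal(0, sigma^2 t), E[exp(sigma*B_t)] = exp(sigma^2 t / 2); so E[X_t] = x_0 * exp((mu - sigma^2/2) t) * exp(sigma^2 t / 2) = x_0 * exp(mu t) = 2*exp(-t/4)/5.
Var(X_t) = E[X_t^2] - (E[X_t])^2 = x_0^2 * exp(2 mu t) * (exp(sigma^2 t) - 1) = (4*exp(64*t/25) - 4)*exp(-t/2)/25.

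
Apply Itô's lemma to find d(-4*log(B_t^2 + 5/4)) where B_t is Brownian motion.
d(-4*log(B_t^2 + 5/4)) = (16*(4*B_t^2 - 5)/(4*B_t^2 + 5)^2) dt + (-32*B_t/(4*B_t^2 + 5)) dB_t

Itô's formula for f(B_t) gives d f(B_t) = f'(B_t) dB_t + (1/2) f''(B_t) dt. Compute derivatives of f(x) = -4*log(x^2 + 5/4):
  f'(x)  = -32*x/(4*x^2 + 5)
  f''(x) = 32*(4*x^2 - 5)/(4*x^2 + 5)^2
Substitute x = B_t and multiply the f'' term by 1/2:
  drift     = (1/2) * (32*(4*x^2 - 5)/(4*x^2 + 5)^2) evaluated at B_t = 16*(4*B_t^2 - 5)/(4*B_t^2 + 5)^2
  diffusion = (-32*x/(4*x^2 + 5)) evaluated at B_t = -32*B_t/(4*B_t^2 + 5)
Therefore d(-4*log(B_t^2 + 5/4)) = (16*(4*B_t^2 - 5)/(4*B_t^2 + 5)^2) dt + (-32*B_t/(4*B_t^2 + 5)) dB_t.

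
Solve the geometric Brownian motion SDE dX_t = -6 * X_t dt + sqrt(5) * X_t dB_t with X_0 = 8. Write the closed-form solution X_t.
X_t = 8 * exp((-17/2) * t + (sqrt(5)) * B_t)

For GBM dX = mu X dt + sigma X dB with X_0 = x_0, apply Itô to Y = log X: dY = (mu - sigma^2/2) dt + sigma dB, so Y_t = log(x_0) + (mu - sigma^2/2) t + sigma B_t and hence X_t = x_0 * exp((mu - sigma^2/2) t + sigma B_t).
With mu = -6, sigma = sqrt(5), x_0 = 8, this gives:
  X_t = 8 * exp((-17/2) * t + (sqrt(5)) * B_t).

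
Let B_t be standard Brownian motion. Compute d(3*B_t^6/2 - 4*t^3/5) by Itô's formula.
d(3*B_t^6/2 - 4*t^3/5) = (45*B_t^4/2 - 12*t^2/5) dt + (9*B_t^5) dB_t

Itô's formula for f(t, x): d f(t, B_t) = (f_t + (1/2) f_xx) dt + f_x dB_t. Compute partials of f(t, x) = -4*t^3/5 + 3*x^6/2:
  f_t(t,x)  = -12*t^2/5
  f_x(t,x)  = 9*x^5
  f_xx(t,x) = 45*x^4
Assemble drift = f_t + (1/2) f_xx = -12*t^2/5 + 45*x^4/2 and diffusion = f_x = 9*x^5. Substituting x = B_t:
  d(3*B_t^6/2 - 4*t^3/5) = (45*B_t^4/2 - 12*t^2/5) dt + (9*B_t^5) dB_t.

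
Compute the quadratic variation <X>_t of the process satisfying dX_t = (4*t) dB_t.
<X>_t = 16*t^3/3

For an Itô process dX_t = a(t) dt + b(t) dB_t, the quadratic variation is <X>_t = int_0^t b(s)^2 ds (the drift term does not contribute). Here b(s) = 4*s, so
  b(s)^2 = 16*s^2.
Integrating from 0 to t:
  <X>_t = int_0^t (16*s^2) ds = 16*t^3/3.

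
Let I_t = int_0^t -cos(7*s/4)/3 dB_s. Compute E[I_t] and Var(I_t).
E[I_t] = 0; Var(I_t) = t/18 + sin(7*t/2)/63

The Itô integral of a deterministic integrand f(s) has mean 0 because each increment f(s) * (B_{s+ds} - B_s) has mean 0. By the Itô isometry:
  Var( int_0^t f(s) dB_s ) = E[ (int_0^t f(s) dB_s)^2 ] = int_0^t f(s)^2 ds.
Here f(s) = -cos(7*s/4)/3, so f(s)^2 = cos(7*s/4)^2/9. Integrate:
  int_0^t (cos(7*s/4)^2/9) ds = t/18 + sin(7*t/2)/63.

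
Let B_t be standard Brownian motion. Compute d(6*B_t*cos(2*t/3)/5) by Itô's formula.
d(6*B_t*cos(2*t/3)/5) = (-4*B_t*sin(2*t/3)/5) dt + (6*cos(2*t/3)/5) dB_t

Itô's formula for f(t, x): d f(t, B_t) = (f_t + (1/2) f_xx) dt + f_x dB_t. Compute partials of f(t, x) = 6*x*cos(2*t/3)/5:
  f_t(t,x)  = -4*x*sin(2*t/3)/5
  f_x(t,x)  = 6*cos(2*t/3)/5
  f_xx(t,x) = 0
Assemble drift = f_t + (1/2) f_xx = -4*x*sin(2*t/3)/5 and diffusion = f_x = 6*cos(2*t/3)/5. Substituting x = B_t:
  d(6*B_t*cos(2*t/3)/5) = (-4*B_t*sin(2*t/3)/5) dt + (6*cos(2*t/3)/5) dB_t.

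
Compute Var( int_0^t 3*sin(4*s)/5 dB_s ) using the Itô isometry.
Var = 9*t/50 - 9*sin(4*t)*cos(4*t)/200

The Itô integral of a deterministic integrand f(s) has mean 0 because each increment f(s) * (B_{s+ds} - B_s) has mean 0. By the Itô isometry:
  Var( int_0^t f(s) dB_s ) = E[ (int_0^t f(s) dB_s)^2 ] = int_0^t f(s)^2 ds.
Here f(s) = 3*sin(4*s)/5, so f(s)^2 = 9*sin(4*s)^2/25. Integrate:
  int_0^t (9*sin(4*s)^2/25) ds = 9*t/50 - 9*sin(4*t)*cos(4*t)/200.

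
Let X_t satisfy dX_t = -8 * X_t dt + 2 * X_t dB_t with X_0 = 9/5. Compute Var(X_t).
Var(X_t) = (81*exp(4*t) - 81)*exp(-16*t)/25

For GBM dX = mu X dt + sigma X dB with X_0 = x_0, apply Itô to Y = log X: dY = (mu - sigma^2/2) dt + sigma dB, so Y_t = log(x_0) + (mu - sigma^2/2) t + sigma B_t and hence X_t = x_0 * exp((mu - sigma^2/2) t + sigma B_t).
With mu = -8, sigma = 2, x_0 = 9/5, this gives:
  X_t = 9/5 * exp((-10) * t + (2) * B_t).
Since sigma*B_t ~ Normal(0, sigma^2 t), E[exp(sigma*B_t)] = exp(sigma^2 t / 2); so E[X_t] = x_0 * exp((mu - sigma^2/2) t) * exp(sigma^2 t / 2) = x_0 * exp(mu t) = 9*exp(-8*t)/5.
Var(X_t) = E[X_t^2] - (E[X_t])^2 = x_0^2 * exp(2 mu t) * (exp(sigma^2 t) - 1) = (81*exp(4*t) - 81)*exp(-16*t)/25.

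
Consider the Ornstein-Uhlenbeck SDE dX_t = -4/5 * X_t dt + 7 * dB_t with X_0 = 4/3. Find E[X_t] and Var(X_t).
E[X_t] = 4*exp(-4*t/5)/3; Var(X_t) = 245/8 - 245*exp(-8*t/5)/8

The OU SDE dX = -theta X dt + sigma dB admits the integrating factor exp(theta t): d(exp(theta t) X_t) = sigma exp(theta t) dB_t. Integrating from 0 to t:
  X_t = x_0 * exp(-theta t) + sigma * int_0^t exp(-theta (t-s)) dB_s.
The Itô integral has mean 0 and (by the Itô isometry) variance sigma^2 * int_0^t exp(-2 theta (t - s)) ds = sigma^2 * (1 - exp(-2 theta t)) / (2 theta).
With theta = 4/5, sigma = 7, x_0 = 4/3:
  E[X_t] = 4/3 * exp(-4/5 t) = 4*exp(-4*t/5)/3
  Var(X_t) = (7)^2 * (1 - exp(-2*4/5 t)) / (2 * 4/5) = 245/8 - 245*exp(-8*t/5)/8.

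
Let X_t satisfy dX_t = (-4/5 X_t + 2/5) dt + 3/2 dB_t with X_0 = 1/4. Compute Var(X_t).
Var(X_t) = 45/32 - 45*exp(-8*t/5)/32

The variance V(t) = Var(X_t) satisfies V'(t) = 2 a V(t) + c^2 with V(0) = 0 (drift coefficient is linear in X, diffusion is constant). With a = -4/5, c = 3/2, the solution is
  V(t) = (c^2 / (2 a)) * (exp(2 a t) - 1)
       = ((3/2)^2 / (2*(-4/5))) * (exp((-8/5) t) - 1)
       = 45/32 - 45*exp(-8*t/5)/32.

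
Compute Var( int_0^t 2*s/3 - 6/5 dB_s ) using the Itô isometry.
Var = 4*t*(25*t^2 - 135*t + 243)/675

The Itô integral of a deterministic integrand f(s) has mean 0 because each increment f(s) * (B_{s+ds} - B_s) has mean 0. By the Itô isometry:
  Var( int_0^t f(s) dB_s ) = E[ (int_0^t f(s) dB_s)^2 ] = int_0^t f(s)^2 ds.
Here f(s) = 2*s/3 - 6/5, so f(s)^2 = 4*(5*s - 9)^2/225. Integrate:
  int_0^t (4*(5*s - 9)^2/225) ds = 4*t*(25*t^2 - 135*t + 243)/675.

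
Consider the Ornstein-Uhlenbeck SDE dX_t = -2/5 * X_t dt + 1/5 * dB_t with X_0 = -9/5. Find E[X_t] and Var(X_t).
E[X_t] = -9*exp(-2*t/5)/5; Var(X_t) = 1/20 - exp(-4*t/5)/20

The OU SDE dX = -theta X dt + sigma dB admits the integrating factor exp(theta t): d(exp(theta t) X_t) = sigma exp(theta t) dB_t. Integrating from 0 to t:
  X_t = x_0 * exp(-theta t) + sigma * int_0^t exp(-theta (t-s)) dB_s.
The Itô integral has mean 0 and (by the Itô isometry) variance sigma^2 * int_0^t exp(-2 theta (t - s)) ds = sigma^2 * (1 - exp(-2 theta t)) / (2 theta).
With theta = 2/5, sigma = 1/5, x_0 = -9/5:
  E[X_t] = -9/5 * exp(-2/5 t) = -9*exp(-2*t/5)/5
  Var(X_t) = (1/5)^2 * (1 - exp(-2*2/5 t)) / (2 * 2/5) = 1/20 - exp(-4*t/5)/20.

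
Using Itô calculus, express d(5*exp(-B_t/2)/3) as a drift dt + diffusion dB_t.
d(5*exp(-B_t/2)/3) = (5*exp(-B_t/2)/24) dt + (-5*exp(-B_t/2)/6) dB_t

Itô's formula for f(B_t) gives d f(B_t) = f'(B_t) dB_t + (1/2) f''(B_t) dt. Compute derivatives of f(x) = 5*exp(-x/2)/3:
  f'(x)  = -5*exp(-x/2)/6
  f''(x) = 5*exp(-x/2)/12
Substitute x = B_t and multiply the f'' term by 1/2:
  drift     = (1/2) * (5*exp(-x/2)/12) evaluated at B_t = 5*exp(-B_t/2)/24
  diffusion = (-5*exp(-x/2)/6) evaluated at B_t = -5*exp(-B_t/2)/6
Therefore d(5*exp(-B_t/2)/3) = (5*exp(-B_t/2)/24) dt + (-5*exp(-B_t/2)/6) dB_t.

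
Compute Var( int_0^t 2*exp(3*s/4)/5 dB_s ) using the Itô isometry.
Var = 8*exp(3*t/2)/75 - 8/75

The Itô integral of a deterministic integrand f(s) has mean 0 because each increment f(s) * (B_{s+ds} - B_s) has mean 0. By the Itô isometry:
  Var( int_0^t f(s) dB_s ) = E[ (int_0^t f(s) dB_s)^2 ] = int_0^t f(s)^2 ds.
Here f(s) = 2*exp(3*s/4)/5, so f(s)^2 = 4*exp(3*s/2)/25. Integrate:
  int_0^t (4*exp(3*s/2)/25) ds = 8*exp(3*t/2)/75 - 8/75.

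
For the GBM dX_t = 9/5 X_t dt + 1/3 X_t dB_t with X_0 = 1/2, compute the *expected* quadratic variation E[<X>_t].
E[<X>_t] = 5*exp(167*t/45)/668 - 5/668

<X>_t = int_0^t ((1/3) * X_s)^2 ds. Taking expectation inside the integral: E[<X>_t] = (1/3)^2 * int_0^t E[X_s^2] ds. For GBM, E[X_s^2] = x_0^2 * exp((2 mu + sigma^2) s). Integrating:
  E[<X>_t] = (1/3)^2 * (1/2)^2 * (exp((2*(9/5) + (1/3)^2) t) - 1) / (2*(9/5) + (1/3)^2)
           = (1/3)^2 * (1/2)^2 * (exp((167/45) t) - 1) / (167/45) = 5*exp(167*t/45)/668 - 5/668.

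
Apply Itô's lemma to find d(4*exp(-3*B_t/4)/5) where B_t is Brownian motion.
d(4*exp(-3*B_t/4)/5) = (9*exp(-3*B_t/4)/40) dt + (-3*exp(-3*B_t/4)/5) dB_t

Itô's formula for f(B_t) gives d f(B_t) = f'(B_t) dB_t + (1/2) f''(B_t) dt. Compute derivatives of f(x) = 4*exp(-3*x/4)/5:
  f'(x)  = -3*exp(-3*x/4)/5
  f''(x) = 9*exp(-3*x/4)/20
Substitute x = B_t and multiply the f'' term by 1/2:
  drift     = (1/2) * (9*exp(-3*x/4)/20) evaluated at B_t = 9*exp(-3*B_t/4)/40
  diffusion = (-3*exp(-3*x/4)/5) evaluated at B_t = -3*exp(-3*B_t/4)/5
Therefore d(4*exp(-3*B_t/4)/5) = (9*exp(-3*B_t/4)/40) dt + (-3*exp(-3*B_t/4)/5) dB_t.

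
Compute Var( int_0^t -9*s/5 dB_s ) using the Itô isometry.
Var = 27*t^3/25

The Itô integral of a deterministic integrand f(s) has mean 0 because each increment f(s) * (B_{s+ds} - B_s) has mean 0. By the Itô isometry:
  Var( int_0^t f(s) dB_s ) = E[ (int_0^t f(s) dB_s)^2 ] = int_0^t f(s)^2 ds.
Here f(s) = -9*s/5, so f(s)^2 = 81*s^2/25. Integrate:
  int_0^t (81*s^2/25) ds = 27*t^3/25.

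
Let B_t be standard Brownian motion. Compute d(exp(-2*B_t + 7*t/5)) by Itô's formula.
d(exp(-2*B_t + 7*t/5)) = (17*exp(-2*B_t + 7*t/5)/5) dt + (-2*exp(-2*B_t + 7*t/5)) dB_t

Itô's formula for f(t, x): d f(t, B_t) = (f_t + (1/2) f_xx) dt + f_x dB_t. Compute partials of f(t, x) = exp(7*t/5 - 2*x):
  f_t(t,x)  = 7*exp(7*t/5 - 2*x)/5
  f_x(t,x)  = -2*exp(7*t/5 - 2*x)
  f_xx(t,x) = 4*exp(7*t/5 - 2*x)
Assemble drift = f_t + (1/2) f_xx = 17*exp(7*t/5 - 2*x)/5 and diffusion = f_x = -2*exp(7*t/5 - 2*x). Substituting x = B_t:
  d(exp(-2*B_t + 7*t/5)) = (17*exp(-2*B_t + 7*t/5)/5) dt + (-2*exp(-2*B_t + 7*t/5)) dB_t.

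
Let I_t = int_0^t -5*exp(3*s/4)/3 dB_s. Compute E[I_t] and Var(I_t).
E[I_t] = 0; Var(I_t) = 50*exp(3*t/2)/27 - 50/27

The Itô integral of a deterministic integrand f(s) has mean 0 because each increment f(s) * (B_{s+ds} - B_s) has mean 0. By the Itô isometry:
  Var( int_0^t f(s) dB_s ) = E[ (int_0^t f(s) dB_s)^2 ] = int_0^t f(s)^2 ds.
Here f(s) = -5*exp(3*s/4)/3, so f(s)^2 = 25*exp(3*s/2)/9. Integrate:
  int_0^t (25*exp(3*s/2)/9) ds = 50*exp(3*t/2)/27 - 50/27.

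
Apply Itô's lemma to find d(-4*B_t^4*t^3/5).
d(-4*B_t^4*t^3/5) = (12*B_t^2*t^2*(-B_t^2 - 2*t)/5) dt + (-16*B_t^3*t^3/5) dB_t

Itô's formula for f(t, x): d f(t, B_t) = (f_t + (1/2) f_xx) dt + f_x dB_t. Compute partials of f(t, x) = -4*t^3*x^4/5:
  f_t(t,x)  = -12*t^2*x^4/5
  f_x(t,x)  = -16*t^3*x^3/5
  f_xx(t,x) = -48*t^3*x^2/5
Assemble drift = f_t + (1/2) f_xx = 12*t^2*x^2*(-2*t - x^2)/5 and diffusion = f_x = -16*t^3*x^3/5. Substituting x = B_t:
  d(-4*B_t^4*t^3/5) = (12*B_t^2*t^2*(-B_t^2 - 2*t)/5) dt + (-16*B_t^3*t^3/5) dB_t.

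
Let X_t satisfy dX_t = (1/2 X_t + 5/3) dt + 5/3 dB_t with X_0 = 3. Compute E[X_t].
E[X_t] = 19*exp(t/2)/3 - 10/3

Taking expectations and using E[dB_t] = 0, the mean m(t) = E[X_t] satisfies the ODE m'(t) = a m(t) + b with m(0) = x_0. With a = 1/2, b = 5/3, x_0 = 3, the solution is
  m(t) = x_0 * exp(a t) + (b/a) * (exp(a t) - 1)
       = 3 * exp((1/2) t) + ((5/3)/(1/2)) * (exp((1/2) t) - 1)
       = 19*exp(t/2)/3 - 10/3.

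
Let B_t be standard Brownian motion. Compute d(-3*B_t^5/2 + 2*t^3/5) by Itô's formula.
d(-3*B_t^5/2 + 2*t^3/5) = (-15*B_t^3 + 6*t^2/5) dt + (-15*B_t^4/2) dB_t

Itô's formula for f(t, x): d f(t, B_t) = (f_t + (1/2) f_xx) dt + f_x dB_t. Compute partials of f(t, x) = 2*t^3/5 - 3*x^5/2:
  f_t(t,x)  = 6*t^2/5
  f_x(t,x)  = -15*x^4/2
  f_xx(t,x) = -30*x^3
Assemble drift = f_t + (1/2) f_xx = 6*t^2/5 - 15*x^3 and diffusion = f_x = -15*x^4/2. Substituting x = B_t:
  d(-3*B_t^5/2 + 2*t^3/5) = (-15*B_t^3 + 6*t^2/5) dt + (-15*B_t^4/2) dB_t.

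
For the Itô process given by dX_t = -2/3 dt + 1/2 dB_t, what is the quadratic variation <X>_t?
<X>_t = t/4

For an Itô process dX_t = a(t) dt + b(t) dB_t, the quadratic variation is <X>_t = int_0^t b(s)^2 ds (the drift term does not contribute). Here b(s) = 1/2, so
  b(s)^2 = 1/4.
Integrating from 0 to t:
  <X>_t = int_0^t (1/4) ds = t/4.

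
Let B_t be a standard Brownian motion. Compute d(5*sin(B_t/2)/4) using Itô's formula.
d(5*sin(B_t/2)/4) = (-5*sin(B_t/2)/32) dt + (5*cos(B_t/2)/8) dB_t

Itô's formula for f(B_t) gives d f(B_t) = f'(B_t) dB_t + (1/2) f''(B_t) dt. Compute derivatives of f(x) = 5*sin(x/2)/4:
  f'(x)  = 5*cos(x/2)/8
  f''(x) = -5*sin(x/2)/16
Substitute x = B_t and multiply the f'' term by 1/2:
  drift     = (1/2) * (-5*sin(x/2)/16) evaluated at B_t = -5*sin(B_t/2)/32
  diffusion = (5*cos(x/2)/8) evaluated at B_t = 5*cos(B_t/2)/8
Therefore d(5*sin(B_t/2)/4) = (-5*sin(B_t/2)/32) dt + (5*cos(B_t/2)/8) dB_t.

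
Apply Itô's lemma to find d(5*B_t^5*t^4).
d(5*B_t^5*t^4) = (B_t^3*t^3*(20*B_t^2 + 50*t)) dt + (25*B_t^4*t^4) dB_t

Itô's formula for f(t, x): d f(t, B_t) = (f_t + (1/2) f_xx) dt + f_x dB_t. Compute partials of f(t, x) = 5*t^4*x^5:
  f_t(t,x)  = 20*t^3*x^5
  f_x(t,x)  = 25*t^4*x^4
  f_xx(t,x) = 100*t^4*x^3
Assemble drift = f_t + (1/2) f_xx = t^3*x^3*(50*t + 20*x^2) and diffusion = f_x = 25*t^4*x^4. Substituting x = B_t:
  d(5*B_t^5*t^4) = (B_t^3*t^3*(20*B_t^2 + 50*t)) dt + (25*B_t^4*t^4) dB_t.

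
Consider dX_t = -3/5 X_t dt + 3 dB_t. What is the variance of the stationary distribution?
lim Var(X_t) = 15/2

The OU SDE dX = -theta X dt + sigma dB admits the integrating factor exp(theta t): d(exp(theta t) X_t) = sigma exp(theta t) dB_t. Integrating from 0 to t gives X_t = x_0 * exp(-theta t) + sigma * int_0^t exp(-theta (t-s)) dB_s for any initial x_0. The Itô integral has variance (by the Itô isometry) sigma^2 * int_0^t exp(-2 theta (t - s)) ds = sigma^2 * (1 - exp(-2 theta t)) / (2 theta), independent of x_0.
With theta = 3/5, sigma = 3:
  Var(X_t) = (3)^2 * (1 - exp(-2*3/5 t)) / (2 * 3/5) = 15/2 - 15*exp(-6*t/5)/2.
As t -> infinity, exp(-2*3/5 t) -> 0, so the stationary variance is sigma^2 / (2 theta) = 15/2.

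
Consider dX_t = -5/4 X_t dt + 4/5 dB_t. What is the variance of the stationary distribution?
lim Var(X_t) = 32/125

The OU SDE dX = -theta X dt + sigma dB admits the integrating factor exp(theta t): d(exp(theta t) X_t) = sigma exp(theta t) dB_t. Integrating from 0 to t gives X_t = x_0 * exp(-theta t) + sigma * int_0^t exp(-theta (t-s)) dB_s for any initial x_0. The Itô integral has variance (by the Itô isometry) sigma^2 * int_0^t exp(-2 theta (t - s)) ds = sigma^2 * (1 - exp(-2 theta t)) / (2 theta), independent of x_0.
With theta = 5/4, sigma = 4/5:
  Var(X_t) = (4/5)^2 * (1 - exp(-2*5/4 t)) / (2 * 5/4) = 32/125 - 32*exp(-5*t/2)/125.
As t -> infinity, exp(-2*5/4 t) -> 0, so the stationary variance is sigma^2 / (2 theta) = 32/125.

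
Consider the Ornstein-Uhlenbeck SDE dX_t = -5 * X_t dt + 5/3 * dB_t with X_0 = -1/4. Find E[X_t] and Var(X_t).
E[X_t] = -exp(-5*t)/4; Var(X_t) = 5/18 - 5*exp(-10*t)/18

The OU SDE dX = -theta X dt + sigma dB admits the integrating factor exp(theta t): d(exp(theta t) X_t) = sigma exp(theta t) dB_t. Integrating from 0 to t:
  X_t = x_0 * exp(-theta t) + sigma * int_0^t exp(-theta (t-s)) dB_s.
The Itô integral has mean 0 and (by the Itô isometry) variance sigma^2 * int_0^t exp(-2 theta (t - s)) ds = sigma^2 * (1 - exp(-2 theta t)) / (2 theta).
With theta = 5, sigma = 5/3, x_0 = -1/4:
  E[X_t] = -1/4 * exp(-5 t) = -exp(-5*t)/4
  Var(X_t) = (5/3)^2 * (1 - exp(-2*5 t)) / (2 * 5) = 5/18 - 5*exp(-10*t)/18.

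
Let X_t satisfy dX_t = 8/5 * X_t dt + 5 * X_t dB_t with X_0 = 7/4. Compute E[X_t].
E[X_t] = 7*exp(8*t/5)/4

For GBM dX = mu X dt + sigma X dB with X_0 = x_0, apply Itô to Y = log X: dY = (mu - sigma^2/2) dt + sigma dB, so Y_t = log(x_0) + (mu - sigma^2/2) t + sigma B_t and hence X_t = x_0 * exp((mu - sigma^2/2) t + sigma B_t).
With mu = 8/5, sigma = 5, x_0 = 7/4, this gives:
  X_t = 7/4 * exp((-109/10) * t + (5) * B_t).
Since sigma*B_t ~ Normal(0, sigma^2 t), E[exp(sigma*B_t)] = exp(sigma^2 t / 2); so E[X_t] = x_0 * exp((mu - sigma^2/2) t) * exp(sigma^2 t / 2) = x_0 * exp(mu t) = 7*exp(8*t/5)/4.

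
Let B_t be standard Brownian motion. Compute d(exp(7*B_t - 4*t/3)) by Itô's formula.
d(exp(7*B_t - 4*t/3)) = (139*exp(7*B_t - 4*t/3)/6) dt + (7*exp(7*B_t - 4*t/3)) dB_t

Itô's formula for f(t, x): d f(t, B_t) = (f_t + (1/2) f_xx) dt + f_x dB_t. Compute partials of f(t, x) = exp(-4*t/3 + 7*x):
  f_t(t,x)  = -4*exp(-4*t/3 + 7*x)/3
  f_x(t,x)  = 7*exp(-4*t/3 + 7*x)
  f_xx(t,x) = 49*exp(-4*t/3 + 7*x)
Assemble drift = f_t + (1/2) f_xx = 139*exp(-4*t/3 + 7*x)/6 and diffusion = f_x = 7*exp(-4*t/3 + 7*x). Substituting x = B_t:
  d(exp(7*B_t - 4*t/3)) = (139*exp(7*B_t - 4*t/3)/6) dt + (7*exp(7*B_t - 4*t/3)) dB_t.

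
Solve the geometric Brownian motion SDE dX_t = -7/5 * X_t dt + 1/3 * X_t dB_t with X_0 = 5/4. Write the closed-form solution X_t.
X_t = 5/4 * exp((-131/90) * t + (1/3) * B_t)

For GBM dX = mu X dt + sigma X dB with X_0 = x_0, apply Itô to Y = log X: dY = (mu - sigma^2/2) dt + sigma dB, so Y_t = log(x_0) + (mu - sigma^2/2) t + sigma B_t and hence X_t = x_0 * exp((mu - sigma^2/2) t + sigma B_t).
With mu = -7/5, sigma = 1/3, x_0 = 5/4, this gives:
  X_t = 5/4 * exp((-131/90) * t + (1/3) * B_t).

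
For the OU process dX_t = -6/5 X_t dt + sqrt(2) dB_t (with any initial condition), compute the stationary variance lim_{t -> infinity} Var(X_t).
lim Var(X_t) = 5/6

The OU SDE dX = -theta X dt + sigma dB admits the integrating factor exp(theta t): d(exp(theta t) X_t) = sigma exp(theta t) dB_t. Integrating from 0 to t gives X_t = x_0 * exp(-theta t) + sigma * int_0^t exp(-theta (t-s)) dB_s for any initial x_0. The Itô integral has variance (by the Itô isometry) sigma^2 * int_0^t exp(-2 theta (t - s)) ds = sigma^2 * (1 - exp(-2 theta t)) / (2 theta), independent of x_0.
With theta = 6/5, sigma = sqrt(2):
  Var(X_t) = (sqrt(2))^2 * (1 - exp(-2*6/5 t)) / (2 * 6/5) = 5/6 - 5*exp(-12*t/5)/6.
As t -> infinity, exp(-2*6/5 t) -> 0, so the stationary variance is sigma^2 / (2 theta) = 5/6.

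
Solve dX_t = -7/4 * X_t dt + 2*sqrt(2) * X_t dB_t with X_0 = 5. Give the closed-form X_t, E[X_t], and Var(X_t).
X_t = 5 * exp((-23/4) t + (2*sqrt(2)) B_t); E[X_t] = 5*exp(-7*t/4); Var(X_t) = (25*exp(8*t) - 25)*exp(-7*t/2)

For GBM dX = mu X dt + sigma X dB with X_0 = x_0, apply Itô to Y = log X: dY = (mu - sigma^2/2) dt + sigma dB, so Y_t = log(x_0) + (mu - sigma^2/2) t + sigma B_t and hence X_t = x_0 * exp((mu - sigma^2/2) t + sigma B_t).
With mu = -7/4, sigma = 2*sqrt(2), x_0 = 5, this gives:
  X_t = 5 * exp((-23/4) * t + (2*sqrt(2)) * B_t).
Since sigma*B_t ~ Normal(0, sigma^2 t), E[exp(sigma*B_t)] = exp(sigma^2 t / 2); so E[X_t] = x_0 * exp((mu - sigma^2/2) t) * exp(sigma^2 t / 2) = x_0 * exp(mu t) = 5*exp(-7*t/4).
Var(X_t) = E[X_t^2] - (E[X_t])^2 = x_0^2 * exp(2 mu t) * (exp(sigma^2 t) - 1) = (25*exp(8*t) - 25)*exp(-7*t/2).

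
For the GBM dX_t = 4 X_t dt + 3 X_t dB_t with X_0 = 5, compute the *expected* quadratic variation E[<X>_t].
E[<X>_t] = 225*exp(17*t)/17 - 225/17

<X>_t = int_0^t (3 * X_s)^2 ds. Taking expectation inside the integral: E[<X>_t] = 3^2 * int_0^t E[X_s^2] ds. For GBM, E[X_s^2] = x_0^2 * exp((2 mu + sigma^2) s). Integrating:
  E[<X>_t] = 3^2 * 5^2 * (exp((2*4 + 3^2) t) - 1) / (2*4 + 3^2)
           = 3^2 * 5^2 * (exp(17 t) - 1) / 17 = 225*exp(17*t)/17 - 225/17.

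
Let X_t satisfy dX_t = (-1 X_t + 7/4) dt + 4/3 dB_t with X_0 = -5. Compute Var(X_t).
Var(X_t) = 8/9 - 8*exp(-2*t)/9

The variance V(t) = Var(X_t) satisfies V'(t) = 2 a V(t) + c^2 with V(0) = 0 (drift coefficient is linear in X, diffusion is constant). With a = -1, c = 4/3, the solution is
  V(t) = (c^2 / (2 a)) * (exp(2 a t) - 1)
       = ((4/3)^2 / (2*(-1))) * (exp((-2) t) - 1)
       = 8/9 - 8*exp(-2*t)/9.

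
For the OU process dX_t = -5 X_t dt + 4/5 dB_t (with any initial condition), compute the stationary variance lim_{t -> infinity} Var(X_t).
lim Var(X_t) = 8/125

The OU SDE dX = -theta X dt + sigma dB admits the integrating factor exp(theta t): d(exp(theta t) X_t) = sigma exp(theta t) dB_t. Integrating from 0 to t gives X_t = x_0 * exp(-theta t) + sigma * int_0^t exp(-theta (t-s)) dB_s for any initial x_0. The Itô integral has variance (by the Itô isometry) sigma^2 * int_0^t exp(-2 theta (t - s)) ds = sigma^2 * (1 - exp(-2 theta t)) / (2 theta), independent of x_0.
With theta = 5, sigma = 4/5:
  Var(X_t) = (4/5)^2 * (1 - exp(-2*5 t)) / (2 * 5) = 8/125 - 8*exp(-10*t)/125.
As t -> infinity, exp(-2*5 t) -> 0, so the stationary variance is sigma^2 / (2 theta) = 8/125.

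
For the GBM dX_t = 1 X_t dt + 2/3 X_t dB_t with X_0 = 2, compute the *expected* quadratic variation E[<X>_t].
E[<X>_t] = 8*exp(22*t/9)/11 - 8/11

<X>_t = int_0^t ((2/3) * X_s)^2 ds. Taking expectation inside the integral: E[<X>_t] = (2/3)^2 * int_0^t E[X_s^2] ds. For GBM, E[X_s^2] = x_0^2 * exp((2 mu + sigma^2) s). Integrating:
  E[<X>_t] = (2/3)^2 * 2^2 * (exp((2*1 + (2/3)^2) t) - 1) / (2*1 + (2/3)^2)
           = (2/3)^2 * 2^2 * (exp((22/9) t) - 1) / (22/9) = 8*exp(22*t/9)/11 - 8/11.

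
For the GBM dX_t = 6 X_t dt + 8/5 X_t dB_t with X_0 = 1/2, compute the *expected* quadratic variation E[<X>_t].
E[<X>_t] = 4*exp(364*t/25)/91 - 4/91

<X>_t = int_0^t ((8/5) * X_s)^2 ds. Taking expectation inside the integral: E[<X>_t] = (8/5)^2 * int_0^t E[X_s^2] ds. For GBM, E[X_s^2] = x_0^2 * exp((2 mu + sigma^2) s). Integrating:
  E[<X>_t] = (8/5)^2 * (1/2)^2 * (exp((2*6 + (8/5)^2) t) - 1) / (2*6 + (8/5)^2)
           = (8/5)^2 * (1/2)^2 * (exp((364/25) t) - 1) / (364/25) = 4*exp(364*t/25)/91 - 4/91.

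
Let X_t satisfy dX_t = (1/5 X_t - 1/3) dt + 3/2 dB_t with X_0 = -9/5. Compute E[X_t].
E[X_t] = 5/3 - 52*exp(t/5)/15

Taking expectations and using E[dB_t] = 0, the mean m(t) = E[X_t] satisfies the ODE m'(t) = a m(t) + b with m(0) = x_0. With a = 1/5, b = -1/3, x_0 = -9/5, the solution is
  m(t) = x_0 * exp(a t) + (b/a) * (exp(a t) - 1)
       = (-9/5) * exp((1/5) t) + ((-1/3)/(1/5)) * (exp((1/5) t) - 1)
       = 5/3 - 52*exp(t/5)/15.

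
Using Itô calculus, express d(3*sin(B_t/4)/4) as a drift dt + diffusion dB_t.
d(3*sin(B_t/4)/4) = (-3*sin(B_t/4)/128) dt + (3*cos(B_t/4)/16) dB_t

Itô's formula for f(B_t) gives d f(B_t) = f'(B_t) dB_t + (1/2) f''(B_t) dt. Compute derivatives of f(x) = 3*sin(x/4)/4:
  f'(x)  = 3*cos(x/4)/16
  f''(x) = -3*sin(x/4)/64
Substitute x = B_t and multiply the f'' term by 1/2:
  drift     = (1/2) * (-3*sin(x/4)/64) evaluated at B_t = -3*sin(B_t/4)/128
  diffusion = (3*cos(x/4)/16) evaluated at B_t = 3*cos(B_t/4)/16
Therefore d(3*sin(B_t/4)/4) = (-3*sin(B_t/4)/128) dt + (3*cos(B_t/4)/16) dB_t.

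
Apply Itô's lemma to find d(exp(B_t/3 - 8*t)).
d(exp(B_t/3 - 8*t)) = (-143*exp(B_t/3 - 8*t)/18) dt + (exp(B_t/3 - 8*t)/3) dB_t

Itô's formula for f(t, x): d f(t, B_t) = (f_t + (1/2) f_xx) dt + f_x dB_t. Compute partials of f(t, x) = exp(-8*t + x/3):
  f_t(t,x)  = -8*exp(-8*t + x/3)
  f_x(t,x)  = exp(-8*t + x/3)/3
  f_xx(t,x) = exp(-8*t + x/3)/9
Assemble drift = f_t + (1/2) f_xx = -143*exp(-8*t + x/3)/18 and diffusion = f_x = exp(-8*t + x/3)/3. Substituting x = B_t:
  d(exp(B_t/3 - 8*t)) = (-143*exp(B_t/3 - 8*t)/18) dt + (exp(B_t/3 - 8*t)/3) dB_t.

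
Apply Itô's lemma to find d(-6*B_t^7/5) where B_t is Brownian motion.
d(-6*B_t^7/5) = (-126*B_t^5/5) dt + (-42*B_t^6/5) dB_t

Itô's formula for f(B_t) gives d f(B_t) = f'(B_t) dB_t + (1/2) f''(B_t) dt. Compute derivatives of f(x) = -6*x^7/5:
  f'(x)  = -42*x^6/5
  f''(x) = -252*x^5/5
Substitute x = B_t and multiply the f'' term by 1/2:
  drift     = (1/2) * (-252*x^5/5) evaluated at B_t = -126*B_t^5/5
  diffusion = (-42*x^6/5) evaluated at B_t = -42*B_t^6/5
Therefore d(-6*B_t^7/5) = (-126*B_t^5/5) dt + (-42*B_t^6/5) dB_t.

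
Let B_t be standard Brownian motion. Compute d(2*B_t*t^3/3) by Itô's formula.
d(2*B_t*t^3/3) = (2*B_t*t^2) dt + (2*t^3/3) dB_t

Itô's formula for f(t, x): d f(t, B_t) = (f_t + (1/2) f_xx) dt + f_x dB_t. Compute partials of f(t, x) = 2*t^3*x/3:
  f_t(t,x)  = 2*t^2*x
  f_x(t,x)  = 2*t^3/3
  f_xx(t,x) = 0
Assemble drift = f_t + (1/2) f_xx = 2*t^2*x and diffusion = f_x = 2*t^3/3. Substituting x = B_t:
  d(2*B_t*t^3/3) = (2*B_t*t^2) dt + (2*t^3/3) dB_t.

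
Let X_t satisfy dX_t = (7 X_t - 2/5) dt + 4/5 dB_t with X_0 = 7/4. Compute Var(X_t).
Var(X_t) = 8*exp(14*t)/175 - 8/175

The variance V(t) = Var(X_t) satisfies V'(t) = 2 a V(t) + c^2 with V(0) = 0 (drift coefficient is linear in X, diffusion is constant). With a = 7, c = 4/5, the solution is
  V(t) = (c^2 / (2 a)) * (exp(2 a t) - 1)
       = ((4/5)^2 / (2*7)) * (exp(14 t) - 1)
       = 8*exp(14*t)/175 - 8/175.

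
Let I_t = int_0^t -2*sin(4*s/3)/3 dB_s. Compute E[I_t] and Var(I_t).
E[I_t] = 0; Var(I_t) = 2*t/9 - sin(4*t/3)*cos(4*t/3)/6

The Itô integral of a deterministic integrand f(s) has mean 0 because each increment f(s) * (B_{s+ds} - B_s) has mean 0. By the Itô isometry:
  Var( int_0^t f(s) dB_s ) = E[ (int_0^t f(s) dB_s)^2 ] = int_0^t f(s)^2 ds.
Here f(s) = -2*sin(4*s/3)/3, so f(s)^2 = 4*sin(4*s/3)^2/9. Integrate:
  int_0^t (4*sin(4*s/3)^2/9) ds = 2*t/9 - sin(4*t/3)*cos(4*t/3)/6.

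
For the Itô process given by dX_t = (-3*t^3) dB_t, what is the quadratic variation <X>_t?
<X>_t = 9*t^7/7

For an Itô process dX_t = a(t) dt + b(t) dB_t, the quadratic variation is <X>_t = int_0^t b(s)^2 ds (the drift term does not contribute). Here b(s) = -3*s^3, so
  b(s)^2 = 9*s^6.
Integrating from 0 to t:
  <X>_t = int_0^t (9*s^6) ds = 9*t^7/7.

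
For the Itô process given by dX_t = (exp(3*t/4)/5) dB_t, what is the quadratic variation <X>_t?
<X>_t = 2*exp(3*t/2)/75 - 2/75

For an Itô process dX_t = a(t) dt + b(t) dB_t, the quadratic variation is <X>_t = int_0^t b(s)^2 ds (the drift term does not contribute). Here b(s) = exp(3*s/4)/5, so
  b(s)^2 = exp(3*s/2)/25.
Integrating from 0 to t:
  <X>_t = int_0^t (exp(3*s/2)/25) ds = 2*exp(3*t/2)/75 - 2/75.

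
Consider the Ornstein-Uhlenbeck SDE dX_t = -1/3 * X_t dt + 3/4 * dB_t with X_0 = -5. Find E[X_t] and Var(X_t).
E[X_t] = -5*exp(-t/3); Var(X_t) = 27/32 - 27*exp(-2*t/3)/32

The OU SDE dX = -theta X dt + sigma dB admits the integrating factor exp(theta t): d(exp(theta t) X_t) = sigma exp(theta t) dB_t. Integrating from 0 to t:
  X_t = x_0 * exp(-theta t) + sigma * int_0^t exp(-theta (t-s)) dB_s.
The Itô integral has mean 0 and (by the Itô isometry) variance sigma^2 * int_0^t exp(-2 theta (t - s)) ds = sigma^2 * (1 - exp(-2 theta t)) / (2 theta).
With theta = 1/3, sigma = 3/4, x_0 = -5:
  E[X_t] = -5 * exp(-1/3 t) = -5*exp(-t/3)
  Var(X_t) = (3/4)^2 * (1 - exp(-2*1/3 t)) / (2 * 1/3) = 27/32 - 27*exp(-2*t/3)/32.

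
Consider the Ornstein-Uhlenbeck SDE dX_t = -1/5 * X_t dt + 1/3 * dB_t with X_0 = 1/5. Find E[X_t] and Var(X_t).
E[X_t] = exp(-t/5)/5; Var(X_t) = 5/18 - 5*exp(-2*t/5)/18

The OU SDE dX = -theta X dt + sigma dB admits the integrating factor exp(theta t): d(exp(theta t) X_t) = sigma exp(theta t) dB_t. Integrating from 0 to t:
  X_t = x_0 * exp(-theta t) + sigma * int_0^t exp(-theta (t-s)) dB_s.
The Itô integral has mean 0 and (by the Itô isometry) variance sigma^2 * int_0^t exp(-2 theta (t - s)) ds = sigma^2 * (1 - exp(-2 theta t)) / (2 theta).
With theta = 1/5, sigma = 1/3, x_0 = 1/5:
  E[X_t] = 1/5 * exp(-1/5 t) = exp(-t/5)/5
  Var(X_t) = (1/3)^2 * (1 - exp(-2*1/5 t)) / (2 * 1/5) = 5/18 - 5*exp(-2*t/5)/18.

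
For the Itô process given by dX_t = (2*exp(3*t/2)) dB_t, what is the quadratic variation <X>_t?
<X>_t = 4*exp(3*t)/3 - 4/3

For an Itô process dX_t = a(t) dt + b(t) dB_t, the quadratic variation is <X>_t = int_0^t b(s)^2 ds (the drift term does not contribute). Here b(s) = 2*exp(3*s/2), so
  b(s)^2 = 4*exp(3*s).
Integrating from 0 to t:
  <X>_t = int_0^t (4*exp(3*s)) ds = 4*exp(3*t)/3 - 4/3.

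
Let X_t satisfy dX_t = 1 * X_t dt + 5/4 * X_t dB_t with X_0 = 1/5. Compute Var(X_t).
Var(X_t) = (exp(25*t/16) - 1)*exp(2*t)/25

For GBM dX = mu X dt + sigma X dB with X_0 = x_0, apply Itô to Y = log X: dY = (mu - sigma^2/2) dt + sigma dB, so Y_t = log(x_0) + (mu - sigma^2/2) t + sigma B_t and hence X_t = x_0 * exp((mu - sigma^2/2) t + sigma B_t).
With mu = 1, sigma = 5/4, x_0 = 1/5, this gives:
  X_t = 1/5 * exp((7/32) * t + (5/4) * B_t).
Since sigma*B_t ~ Normal(0, sigma^2 t), E[exp(sigma*B_t)] = exp(sigma^2 t / 2); so E[X_t] = x_0 * exp((mu - sigma^2/2) t) * exp(sigma^2 t / 2) = x_0 * exp(mu t) = exp(t)/5.
Var(X_t) = E[X_t^2] - (E[X_t])^2 = x_0^2 * exp(2 mu t) * (exp(sigma^2 t) - 1) = (exp(25*t/16) - 1)*exp(2*t)/25.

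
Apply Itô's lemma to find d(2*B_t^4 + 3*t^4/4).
d(2*B_t^4 + 3*t^4/4) = (12*B_t^2 + 3*t^3) dt + (8*B_t^3) dB_t

Itô's formula for f(t, x): d f(t, B_t) = (f_t + (1/2) f_xx) dt + f_x dB_t. Compute partials of f(t, x) = 3*t^4/4 + 2*x^4:
  f_t(t,x)  = 3*t^3
  f_x(t,x)  = 8*x^3
  f_xx(t,x) = 24*x^2
Assemble drift = f_t + (1/2) f_xx = 3*t^3 + 12*x^2 and diffusion = f_x = 8*x^3. Substituting x = B_t:
  d(2*B_t^4 + 3*t^4/4) = (12*B_t^2 + 3*t^3) dt + (8*B_t^3) dB_t.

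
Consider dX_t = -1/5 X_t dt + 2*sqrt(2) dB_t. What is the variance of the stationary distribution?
lim Var(X_t) = 20

The OU SDE dX = -theta X dt + sigma dB admits the integrating factor exp(theta t): d(exp(theta t) X_t) = sigma exp(theta t) dB_t. Integrating from 0 to t gives X_t = x_0 * exp(-theta t) + sigma * int_0^t exp(-theta (t-s)) dB_s for any initial x_0. The Itô integral has variance (by the Itô isometry) sigma^2 * int_0^t exp(-2 theta (t - s)) ds = sigma^2 * (1 - exp(-2 theta t)) / (2 theta), independent of x_0.
With theta = 1/5, sigma = 2*sqrt(2):
  Var(X_t) = (2*sqrt(2))^2 * (1 - exp(-2*1/5 t)) / (2 * 1/5) = 20 - 20*exp(-2*t/5).
As t -> infinity, exp(-2*1/5 t) -> 0, so the stationary variance is sigma^2 / (2 theta) = 20.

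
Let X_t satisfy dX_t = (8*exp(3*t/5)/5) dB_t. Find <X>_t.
<X>_t = 32*exp(6*t/5)/15 - 32/15

For an Itô process dX_t = a(t) dt + b(t) dB_t, the quadratic variation is <X>_t = int_0^t b(s)^2 ds (the drift term does not contribute). Here b(s) = 8*exp(3*s/5)/5, so
  b(s)^2 = 64*exp(6*s/5)/25.
Integrating from 0 to t:
  <X>_t = int_0^t (64*exp(6*s/5)/25) ds = 32*exp(6*t/5)/15 - 32/15.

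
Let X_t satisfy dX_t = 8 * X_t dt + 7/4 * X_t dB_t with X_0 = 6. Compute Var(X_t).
Var(X_t) = 36*(exp(49*t/16) - 1)*exp(16*t)

For GBM dX = mu X dt + sigma X dB with X_0 = x_0, apply Itô to Y = log X: dY = (mu - sigma^2/2) dt + sigma dB, so Y_t = log(x_0) + (mu - sigma^2/2) t + sigma B_t and hence X_t = x_0 * exp((mu - sigma^2/2) t + sigma B_t).
With mu = 8, sigma = 7/4, x_0 = 6, this gives:
  X_t = 6 * exp((207/32) * t + (7/4) * B_t).
Since sigma*B_t ~ Normal(0, sigma^2 t), E[exp(sigma*B_t)] = exp(sigma^2 t / 2); so E[X_t] = x_0 * exp((mu - sigma^2/2) t) * exp(sigma^2 t / 2) = x_0 * exp(mu t) = 6*exp(8*t).
Var(X_t) = E[X_t^2] - (E[X_t])^2 = x_0^2 * exp(2 mu t) * (exp(sigma^2 t) - 1) = 36*(exp(49*t/16) - 1)*exp(16*t).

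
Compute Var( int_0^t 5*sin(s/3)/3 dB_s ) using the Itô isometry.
Var = 25*t/18 - 25*sin(2*t/3)/12

The Itô integral of a deterministic integrand f(s) has mean 0 because each increment f(s) * (B_{s+ds} - B_s) has mean 0. By the Itô isometry:
  Var( int_0^t f(s) dB_s ) = E[ (int_0^t f(s) dB_s)^2 ] = int_0^t f(s)^2 ds.
Here f(s) = 5*sin(s/3)/3, so f(s)^2 = 25*sin(s/3)^2/9. Integrate:
  int_0^t (25*sin(s/3)^2/9) ds = 25*t/18 - 25*sin(2*t/3)/12.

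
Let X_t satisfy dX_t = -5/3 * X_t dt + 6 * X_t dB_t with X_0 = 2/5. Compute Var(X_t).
Var(X_t) = (4*exp(36*t) - 4)*exp(-10*t/3)/25

For GBM dX = mu X dt + sigma X dB with X_0 = x_0, apply Itô to Y = log X: dY = (mu - sigma^2/2) dt + sigma dB, so Y_t = log(x_0) + (mu - sigma^2/2) t + sigma B_t and hence X_t = x_0 * exp((mu - sigma^2/2) t + sigma B_t).
With mu = -5/3, sigma = 6, x_0 = 2/5, this gives:
  X_t = 2/5 * exp((-59/3) * t + (6) * B_t).
Since sigma*B_t ~ Normal(0, sigma^2 t), E[exp(sigma*B_t)] = exp(sigma^2 t / 2); so E[X_t] = x_0 * exp((mu - sigma^2/2) t) * exp(sigma^2 t / 2) = x_0 * exp(mu t) = 2*exp(-5*t/3)/5.
Var(X_t) = E[X_t^2] - (E[X_t])^2 = x_0^2 * exp(2 mu t) * (exp(sigma^2 t) - 1) = (4*exp(36*t) - 4)*exp(-10*t/3)/25.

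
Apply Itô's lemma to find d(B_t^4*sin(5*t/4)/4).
d(B_t^4*sin(5*t/4)/4) = (B_t^2*(5*B_t^2*cos(5*t/4) + 24*sin(5*t/4))/16) dt + (B_t^3*sin(5*t/4)) dB_t

Itô's formula for f(t, x): d f(t, B_t) = (f_t + (1/2) f_xx) dt + f_x dB_t. Compute partials of f(t, x) = x^4*sin(5*t/4)/4:
  f_t(t,x)  = 5*x^4*cos(5*t/4)/16
  f_x(t,x)  = x^3*sin(5*t/4)
  f_xx(t,x) = 3*x^2*sin(5*t/4)
Assemble drift = f_t + (1/2) f_xx = x^2*(5*x^2*cos(5*t/4) + 24*sin(5*t/4))/16 and diffusion = f_x = x^3*sin(5*t/4). Substituting x = B_t:
  d(B_t^4*sin(5*t/4)/4) = (B_t^2*(5*B_t^2*cos(5*t/4) + 24*sin(5*t/4))/16) dt + (B_t^3*sin(5*t/4)) dB_t.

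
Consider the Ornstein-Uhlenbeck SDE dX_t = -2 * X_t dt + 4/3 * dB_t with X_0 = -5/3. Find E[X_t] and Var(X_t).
E[X_t] = -5*exp(-2*t)/3; Var(X_t) = 4/9 - 4*exp(-4*t)/9

The OU SDE dX = -theta X dt + sigma dB admits the integrating factor exp(theta t): d(exp(theta t) X_t) = sigma exp(theta t) dB_t. Integrating from 0 to t:
  X_t = x_0 * exp(-theta t) + sigma * int_0^t exp(-theta (t-s)) dB_s.
The Itô integral has mean 0 and (by the Itô isometry) variance sigma^2 * int_0^t exp(-2 theta (t - s)) ds = sigma^2 * (1 - exp(-2 theta t)) / (2 theta).
With theta = 2, sigma = 4/3, x_0 = -5/3:
  E[X_t] = -5/3 * exp(-2 t) = -5*exp(-2*t)/3
  Var(X_t) = (4/3)^2 * (1 - exp(-2*2 t)) / (2 * 2) = 4/9 - 4*exp(-4*t)/9.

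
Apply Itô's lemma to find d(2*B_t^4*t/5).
d(2*B_t^4*t/5) = (2*B_t^2*(B_t^2 + 6*t)/5) dt + (8*B_t^3*t/5) dB_t

Itô's formula for f(t, x): d f(t, B_t) = (f_t + (1/2) f_xx) dt + f_x dB_t. Compute partials of f(t, x) = 2*t*x^4/5:
  f_t(t,x)  = 2*x^4/5
  f_x(t,x)  = 8*t*x^3/5
  f_xx(t,x) = 24*t*x^2/5
Assemble drift = f_t + (1/2) f_xx = 2*x^2*(6*t + x^2)/5 and diffusion = f_x = 8*t*x^3/5. Substituting x = B_t:
  d(2*B_t^4*t/5) = (2*B_t^2*(B_t^2 + 6*t)/5) dt + (8*B_t^3*t/5) dB_t.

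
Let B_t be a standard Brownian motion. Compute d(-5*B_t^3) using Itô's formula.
d(-5*B_t^3) = (-15*B_t) dt + (-15*B_t^2) dB_t

Itô's formula for f(B_t) gives d f(B_t) = f'(B_t) dB_t + (1/2) f''(B_t) dt. Compute derivatives of f(x) = -5*x^3:
  f'(x)  = -15*x^2
  f''(x) = -30*x
Substitute x = B_t and multiply the f'' term by 1/2:
  drift     = (1/2) * (-30*x) evaluated at B_t = -15*B_t
  diffusion = (-15*x^2) evaluated at B_t = -15*B_t^2
Therefore d(-5*B_t^3) = (-15*B_t) dt + (-15*B_t^2) dB_t.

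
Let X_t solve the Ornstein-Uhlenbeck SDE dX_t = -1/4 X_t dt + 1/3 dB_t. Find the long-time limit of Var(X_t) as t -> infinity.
lim Var(X_t) = 2/9

The OU SDE dX = -theta X dt + sigma dB admits the integrating factor exp(theta t): d(exp(theta t) X_t) = sigma exp(theta t) dB_t. Integrating from 0 to t gives X_t = x_0 * exp(-theta t) + sigma * int_0^t exp(-theta (t-s)) dB_s for any initial x_0. The Itô integral has variance (by the Itô isometry) sigma^2 * int_0^t exp(-2 theta (t - s)) ds = sigma^2 * (1 - exp(-2 theta t)) / (2 theta), independent of x_0.
With theta = 1/4, sigma = 1/3:
  Var(X_t) = (1/3)^2 * (1 - exp(-2*1/4 t)) / (2 * 1/4) = 2/9 - 2*exp(-t/2)/9.
As t -> infinity, exp(-2*1/4 t) -> 0, so the stationary variance is sigma^2 / (2 theta) = 2/9.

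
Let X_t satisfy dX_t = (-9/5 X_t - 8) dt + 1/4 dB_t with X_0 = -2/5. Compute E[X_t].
E[X_t] = -40/9 + 182*exp(-9*t/5)/45

Taking expectations and using E[dB_t] = 0, the mean m(t) = E[X_t] satisfies the ODE m'(t) = a m(t) + b with m(0) = x_0. With a = -9/5, b = -8, x_0 = -2/5, the solution is
  m(t) = x_0 * exp(a t) + (b/a) * (exp(a t) - 1)
       = (-2/5) * exp((-9/5) t) + ((-8)/(-9/5)) * (exp((-9/5) t) - 1)
       = -40/9 + 182*exp(-9*t/5)/45.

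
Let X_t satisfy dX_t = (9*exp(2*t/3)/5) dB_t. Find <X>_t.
<X>_t = 243*exp(4*t/3)/100 - 243/100

For an Itô process dX_t = a(t) dt + b(t) dB_t, the quadratic variation is <X>_t = int_0^t b(s)^2 ds (the drift term does not contribute). Here b(s) = 9*exp(2*s/3)/5, so
  b(s)^2 = 81*exp(4*s/3)/25.
Integrating from 0 to t:
  <X>_t = int_0^t (81*exp(4*s/3)/25) ds = 243*exp(4*t/3)/100 - 243/100.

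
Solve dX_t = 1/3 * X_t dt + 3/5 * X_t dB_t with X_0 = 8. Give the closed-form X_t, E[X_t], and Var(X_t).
X_t = 8 * exp((23/150) t + (3/5) B_t); E[X_t] = 8*exp(t/3); Var(X_t) = 64*(exp(9*t/25) - 1)*exp(2*t/3)

For GBM dX = mu X dt + sigma X dB with X_0 = x_0, apply Itô to Y = log X: dY = (mu - sigma^2/2) dt + sigma dB, so Y_t = log(x_0) + (mu - sigma^2/2) t + sigma B_t and hence X_t = x_0 * exp((mu - sigma^2/2) t + sigma B_t).
With mu = 1/3, sigma = 3/5, x_0 = 8, this gives:
  X_t = 8 * exp((23/150) * t + (3/5) * B_t).
Since sigma*B_t ~ Normal(0, sigma^2 t), E[exp(sigma*B_t)] = exp(sigma^2 t / 2); so E[X_t] = x_0 * exp((mu - sigma^2/2) t) * exp(sigma^2 t / 2) = x_0 * exp(mu t) = 8*exp(t/3).
Var(X_t) = E[X_t^2] - (E[X_t])^2 = x_0^2 * exp(2 mu t) * (exp(sigma^2 t) - 1) = 64*(exp(9*t/25) - 1)*exp(2*t/3).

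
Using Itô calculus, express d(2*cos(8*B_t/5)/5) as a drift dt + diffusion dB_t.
d(2*cos(8*B_t/5)/5) = (-64*cos(8*B_t/5)/125) dt + (-16*sin(8*B_t/5)/25) dB_t

Itô's formula for f(B_t) gives d f(B_t) = f'(B_t) dB_t + (1/2) f''(B_t) dt. Compute derivatives of f(x) = 2*cos(8*x/5)/5:
  f'(x)  = -16*sin(8*x/5)/25
  f''(x) = -128*cos(8*x/5)/125
Substitute x = B_t and multiply the f'' term by 1/2:
  drift     = (1/2) * (-128*cos(8*x/5)/125) evaluated at B_t = -64*cos(8*B_t/5)/125
  diffusion = (-16*sin(8*x/5)/25) evaluated at B_t = -16*sin(8*B_t/5)/25
Therefore d(2*cos(8*B_t/5)/5) = (-64*cos(8*B_t/5)/125) dt + (-16*sin(8*B_t/5)/25) dB_t.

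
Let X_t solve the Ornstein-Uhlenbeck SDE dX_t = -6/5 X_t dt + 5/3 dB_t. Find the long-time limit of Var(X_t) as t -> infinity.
lim Var(X_t) = 125/108

The OU SDE dX = -theta X dt + sigma dB admits the integrating factor exp(theta t): d(exp(theta t) X_t) = sigma exp(theta t) dB_t. Integrating from 0 to t gives X_t = x_0 * exp(-theta t) + sigma * int_0^t exp(-theta (t-s)) dB_s for any initial x_0. The Itô integral has variance (by the Itô isometry) sigma^2 * int_0^t exp(-2 theta (t - s)) ds = sigma^2 * (1 - exp(-2 theta t)) / (2 theta), independent of x_0.
With theta = 6/5, sigma = 5/3:
  Var(X_t) = (5/3)^2 * (1 - exp(-2*6/5 t)) / (2 * 6/5) = 125/108 - 125*exp(-12*t/5)/108.
As t -> infinity, exp(-2*6/5 t) -> 0, so the stationary variance is sigma^2 / (2 theta) = 125/108.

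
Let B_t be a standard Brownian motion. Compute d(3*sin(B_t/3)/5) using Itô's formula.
d(3*sin(B_t/3)/5) = (-sin(B_t/3)/30) dt + (cos(B_t/3)/5) dB_t

Itô's formula for f(B_t) gives d f(B_t) = f'(B_t) dB_t + (1/2) f''(B_t) dt. Compute derivatives of f(x) = 3*sin(x/3)/5:
  f'(x)  = cos(x/3)/5
  f''(x) = -sin(x/3)/15
Substitute x = B_t and multiply the f'' term by 1/2:
  drift     = (1/2) * (-sin(x/3)/15) evaluated at B_t = -sin(B_t/3)/30
  diffusion = (cos(x/3)/5) evaluated at B_t = cos(B_t/3)/5
Therefore d(3*sin(B_t/3)/5) = (-sin(B_t/3)/30) dt + (cos(B_t/3)/5) dB_t.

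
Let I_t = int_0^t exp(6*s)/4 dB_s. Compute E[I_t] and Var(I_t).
E[I_t] = 0; Var(I_t) = exp(12*t)/192 - 1/192

The Itô integral of a deterministic integrand f(s) has mean 0 because each increment f(s) * (B_{s+ds} - B_s) has mean 0. By the Itô isometry:
  Var( int_0^t f(s) dB_s ) = E[ (int_0^t f(s) dB_s)^2 ] = int_0^t f(s)^2 ds.
Here f(s) = exp(6*s)/4, so f(s)^2 = exp(12*s)/16. Integrate:
  int_0^t (exp(12*s)/16) ds = exp(12*t)/192 - 1/192.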